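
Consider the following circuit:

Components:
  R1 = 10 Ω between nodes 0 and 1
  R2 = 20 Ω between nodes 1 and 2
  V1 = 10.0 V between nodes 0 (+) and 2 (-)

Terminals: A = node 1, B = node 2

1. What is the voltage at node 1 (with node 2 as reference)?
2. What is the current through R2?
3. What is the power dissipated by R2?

Nodal analysis, taking node 2 as the 0 V reference.
Source V1 fixes V_0 = 10 V.
KCL at each unknown node (sum of currents leaving = 0; resistances in Ω):
  Node 1: (V_1 - 10)/10 + (V_1 - 0)/20 = 0
Collecting terms: 0.15 × V_1 = 1  =>  V_1 = 6.667 V
Part 1:
  Read off the nodal solution: V_1 = 6.667 V
Part 2:
  I_R2 = (V_1 - V_2)/R2 = (6.667 - 0)/20 = 0.3333 A
  Magnitude: I_R2 = 0.3333 A
Part 3:
  I_R2 = (V_1 - V_2)/R2 = (6.667 - 0)/20 = 0.3333 A
  P_R2 = I_R2² × R2 = (0.3333)² × 20 = 2.222 W

Final answers:
1. V_1 = 6.667 V
2. I_R2 = 0.3333 A
3. P_R2 = 2.222 W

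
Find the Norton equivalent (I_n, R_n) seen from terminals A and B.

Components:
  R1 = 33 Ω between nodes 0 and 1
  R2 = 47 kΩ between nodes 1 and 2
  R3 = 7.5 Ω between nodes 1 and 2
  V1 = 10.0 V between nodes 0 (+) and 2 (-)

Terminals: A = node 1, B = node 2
Find the Thévenin equivalent first; then I_n = V_th/R_th and R_n = R_th.
Step 1 — V_th is the open-circuit voltage V_A - V_B (nothing connected across the terminals).
Nodal analysis, taking node 2 as the 0 V reference.
Source V1 fixes V_0 = 10 V.
KCL at each unknown node (sum of currents leaving = 0; resistances in Ω):
  Node 1: (V_1 - 10)/33 + (V_1 - 0)/47000 + (V_1 - 0)/7.5 = 0
Collecting terms: 0.1637 × V_1 = 0.303  =>  V_1 = 1.852 V
V_th = V_1 - V_2 = 1.852 - 0 = 1.852 V
Step 2 — R_th: zero the source — replace V1 by a short circuit (node 2 merges into node 0) — and find the resistance seen between A (node 1) and B (node 0).
Reduce the network between node 1 (A) and node 0 (B) by series/parallel combination:
  Rp1 = R1 ‖ R2 ‖ R3 (parallel, all between nodes 0 and 1) = 1/(1/33 + 1/47000 + 1/7.5) = 6.11 Ω
R_th = 6.11 Ω
I_n = V_th/R_th = 1.852/6.11 = 0.303 A, and R_n = R_th = 6.11 Ω

Final answer: I_n = 0.303 A, R_n = 6.11 Ω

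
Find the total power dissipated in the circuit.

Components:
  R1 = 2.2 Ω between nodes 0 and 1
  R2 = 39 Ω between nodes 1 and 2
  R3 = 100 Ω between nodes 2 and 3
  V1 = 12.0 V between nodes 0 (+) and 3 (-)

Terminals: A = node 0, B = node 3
Nodal analysis, taking node 3 as the 0 V reference.
Source V1 fixes V_0 = 12 V.
KCL at each unknown node (sum of currents leaving = 0; resistances in Ω):
  Node 1: (V_1 - 12)/2.2 + (V_1 - V_2)/39 = 0
  Node 2: (V_2 - V_1)/39 + (V_2 - 0)/100 = 0
Collecting terms (coefficients in siemens):
  0.4802·V_1 - 0.02564·V_2 = 5.455
  0.03564·V_2 - 0.02564·V_1 = 0
Determinant D = (0.4802)(0.03564) - (-0.02564)(-0.02564) = 0.01646
V_1 = [(5.455)(0.03564) - (-0.02564)(0)]/D = 11.81 V
V_2 = [(0.4802)(0) - (5.455)(-0.02564)]/D = 8.499 V
Power in each resistor, P = (ΔV)²/R:
  P_R1 = (12 - 11.81)²/2.2 = 0.01589 W
  P_R2 = (11.81 - 8.499)²/39 = 0.2817 W
  P_R3 = (8.499 - 0)²/100 = 0.7223 W
P_total = P_R1 + P_R2 + P_R3 = 1.02 W

Final answer: 1.02 W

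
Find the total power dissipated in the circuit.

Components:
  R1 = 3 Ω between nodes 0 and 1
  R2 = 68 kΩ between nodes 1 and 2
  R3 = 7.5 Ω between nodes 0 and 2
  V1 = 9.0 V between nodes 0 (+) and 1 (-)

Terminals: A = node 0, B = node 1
Nodal analysis, taking node 1 as the 0 V reference.
Source V1 fixes V_0 = 9 V.
KCL at each unknown node (sum of currents leaving = 0; resistances in Ω):
  Node 2: (V_2 - 0)/68000 + (V_2 - 9)/7.5 = 0
Collecting terms: 0.1333 × V_2 = 1.2  =>  V_2 = 8.999 V
Power in each resistor, P = (ΔV)²/R:
  P_R1 = (9 - 0)²/3 = 27 W
  P_R2 = (0 - 8.999)²/68000 = 0.001191 W
  P_R3 = (9 - 8.999)²/7.5 = 0.0000001314 W
P_total = P_R1 + P_R2 + P_R3 = 27 W

Final answer: 27 W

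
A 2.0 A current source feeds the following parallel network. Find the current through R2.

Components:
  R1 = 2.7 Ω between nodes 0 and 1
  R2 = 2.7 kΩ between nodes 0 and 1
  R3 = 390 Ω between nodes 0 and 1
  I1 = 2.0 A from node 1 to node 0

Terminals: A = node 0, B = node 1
All resistors sit directly between nodes 0 and 1, so they are in parallel and share one voltage V; the full source current 2 A splits among them.
1/R_par = 1/2.7 + 1/2700 + 1/390 = 0.3733 S  =>  R_par = 2.679 Ω
V = I × R_par = 2 × 2.679 = 5.358 V
I_R2 = V/R2 = 5.358/2700 = 0.001984 A

Final answer: 0.001984 A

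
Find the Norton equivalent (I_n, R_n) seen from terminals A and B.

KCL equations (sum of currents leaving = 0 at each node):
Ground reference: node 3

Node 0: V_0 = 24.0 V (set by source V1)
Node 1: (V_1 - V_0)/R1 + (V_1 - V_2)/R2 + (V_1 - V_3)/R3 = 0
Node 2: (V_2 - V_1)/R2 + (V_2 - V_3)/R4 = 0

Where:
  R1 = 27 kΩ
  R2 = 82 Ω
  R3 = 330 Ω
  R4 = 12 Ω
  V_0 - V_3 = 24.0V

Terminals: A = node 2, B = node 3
Find the Thévenin equivalent first; then I_n = V_th/R_th and R_n = R_th.
Step 1 — V_th is the open-circuit voltage V_A - V_B (nothing connected across the terminals).
Nodal analysis, taking node 3 as the 0 V reference.
Source V1 fixes V_0 = 24 V.
KCL at each unknown node (sum of currents leaving = 0; resistances in Ω):
  Node 1: (V_1 - 24)/27000 + (V_1 - V_2)/82 + (V_1 - 0)/330 = 0
  Node 2: (V_2 - V_1)/82 + (V_2 - 0)/12 = 0
Collecting terms (coefficients in siemens):
  0.01526·V_1 - 0.0122·V_2 = 0.0008889
  0.09553·V_2 - 0.0122·V_1 = 0
Determinant D = (0.01526)(0.09553) - (-0.0122)(-0.0122) = 0.001309
V_1 = [(0.0008889)(0.09553) - (-0.0122)(0)]/D = 0.06486 V
V_2 = [(0.01526)(0) - (0.0008889)(-0.0122)]/D = 0.008279 V
V_th = V_2 - V_3 = 0.008279 - 0 = 0.008279 V
Step 2 — R_th: zero the source — replace V1 by a short circuit (node 3 merges into node 0) — and find the resistance seen between A (node 2) and B (node 0).
Reduce the network between node 2 (A) and node 0 (B) by series/parallel combination:
  Rp1 = R1 ‖ R3 (parallel, both between nodes 0 and 1) = 1/(1/27000 + 1/330) = 326 Ω
  Rs1 = R2 + Rp1 (series, joined only at node 1) = 82 + 326 = 408 Ω
  Rp2 = R4 ‖ Rs1 (parallel, both between nodes 0 and 2) = 1/(1/12 + 1/408) = 11.66 Ω
R_th = 11.66 Ω
I_n = V_th/R_th = 0.008279/11.66 = 0.0007102 A, and R_n = R_th = 11.66 Ω

Final answer: I_n = 0.0007102 A, R_n = 11.66 Ω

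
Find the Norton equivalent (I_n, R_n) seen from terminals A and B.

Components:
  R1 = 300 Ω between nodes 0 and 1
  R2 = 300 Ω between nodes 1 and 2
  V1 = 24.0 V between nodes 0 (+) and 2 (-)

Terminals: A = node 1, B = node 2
Find the Thévenin equivalent first; then I_n = V_th/R_th and R_n = R_th.
Step 1 — V_th is the open-circuit voltage V_A - V_B (nothing connected across the terminals).
Nodal analysis, taking node 2 as the 0 V reference.
Source V1 fixes V_0 = 24 V.
KCL at each unknown node (sum of currents leaving = 0; resistances in Ω):
  Node 1: (V_1 - 24)/300 + (V_1 - 0)/300 = 0
Collecting terms: 0.006667 × V_1 = 0.08  =>  V_1 = 12 V
V_th = V_1 - V_2 = 12 - 0 = 12 V
Step 2 — R_th: zero the source — replace V1 by a short circuit (node 2 merges into node 0) — and find the resistance seen between A (node 1) and B (node 0).
Reduce the network between node 1 (A) and node 0 (B) by series/parallel combination:
  Rp1 = R1 ‖ R2 (parallel, both between nodes 0 and 1) = 1/(1/300 + 1/300) = 150 Ω
R_th = 150 Ω
I_n = V_th/R_th = 12/150 = 0.08 A, and R_n = R_th = 150 Ω

Final answer: I_n = 0.08 A, R_n = 150 Ω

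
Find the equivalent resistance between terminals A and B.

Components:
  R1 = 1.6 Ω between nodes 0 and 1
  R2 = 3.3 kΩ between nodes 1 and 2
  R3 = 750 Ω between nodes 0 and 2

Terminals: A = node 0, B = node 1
Reduce the network between node 0 (A) and node 1 (B) by series/parallel combination:
  Rs1 = R3 + R2 (series, joined only at node 2) = 750 + 3300 = 4050 Ω
  Rp1 = R1 ‖ Rs1 (parallel, both between nodes 0 and 1) = 1/(1/1.6 + 1/4050) = 1.599 Ω
R_eq = 1.599 Ω

Final answer: 1.599 Ω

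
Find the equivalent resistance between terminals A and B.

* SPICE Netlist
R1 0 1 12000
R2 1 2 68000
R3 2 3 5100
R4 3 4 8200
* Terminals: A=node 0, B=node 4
Reduce the network between node 0 (A) and node 4 (B) by series/parallel combination:
  Rs1 = R1 + R2 (series, joined only at node 1) = 12000 + 68000 = 80000 Ω
  Rs2 = R3 + Rs1 (series, joined only at node 2) = 5100 + 80000 = 85100 Ω
  Rs3 = R4 + Rs2 (series, joined only at node 3) = 8200 + 85100 = 93300 Ω
R_eq = 93.3 kΩ

Final answer: 93.3 kΩ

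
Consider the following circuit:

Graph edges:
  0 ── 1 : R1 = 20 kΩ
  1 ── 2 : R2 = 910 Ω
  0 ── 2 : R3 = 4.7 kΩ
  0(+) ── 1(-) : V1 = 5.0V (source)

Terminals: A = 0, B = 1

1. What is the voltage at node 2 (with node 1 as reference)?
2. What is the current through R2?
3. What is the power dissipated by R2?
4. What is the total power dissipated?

Nodal analysis, taking node 1 as the 0 V reference.
Source V1 fixes V_0 = 5 V.
KCL at each unknown node (sum of currents leaving = 0; resistances in Ω):
  Node 2: (V_2 - 0)/910 + (V_2 - 5)/4700 = 0
Collecting terms: 0.001312 × V_2 = 0.001064  =>  V_2 = 0.8111 V
Part 1:
  Read off the nodal solution: V_2 = 0.8111 V
Part 2:
  I_R2 = (V_1 - V_2)/R2 = (0 - 0.8111)/910 = -0.0008913 A
  Magnitude: I_R2 = 0.0008913 A
Part 3:
  I_R2 = (V_1 - V_2)/R2 = (0 - 0.8111)/910 = -0.0008913 A
  P_R2 = I_R2² × R2 = (-0.0008913)² × 910 = 0.0007229 W
Part 4:
  Power in each resistor, P = (ΔV)²/R:
    P_R1 = (5 - 0)²/20000 = 0.00125 W
    P_R2 = (0 - 0.8111)²/910 = 0.0007229 W
    P_R3 = (5 - 0.8111)²/4700 = 0.003733 W
  P_total = P_R1 + P_R2 + P_R3 = 0.005706 W

Final answers:
1. V_2 = 0.8111 V
2. I_R2 = 0.0008913 A
3. P_R2 = 0.0007229 W
4. P_total = 0.005706 W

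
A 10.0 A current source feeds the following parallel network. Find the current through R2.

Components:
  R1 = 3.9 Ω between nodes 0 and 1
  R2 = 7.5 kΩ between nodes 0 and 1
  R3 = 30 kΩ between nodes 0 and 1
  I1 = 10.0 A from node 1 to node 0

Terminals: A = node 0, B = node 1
All resistors sit directly between nodes 0 and 1, so they are in parallel and share one voltage V; the full source current 10 A splits among them.
1/R_par = 1/3.9 + 1/7500 + 1/30000 = 0.2566 S  =>  R_par = 3.897 Ω
V = I × R_par = 10 × 3.897 = 38.97 V
I_R2 = V/R2 = 38.97/7500 = 0.005197 A

Final answer: 0.005197 A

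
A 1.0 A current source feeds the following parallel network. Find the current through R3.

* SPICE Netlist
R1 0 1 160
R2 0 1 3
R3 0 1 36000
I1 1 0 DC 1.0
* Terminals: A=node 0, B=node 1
All resistors sit directly between nodes 0 and 1, so they are in parallel and share one voltage V; the full source current 1 A splits among them.
1/R_par = 1/160 + 1/3 + 1/36000 = 0.3396 S  =>  R_par = 2.945 Ω
V = I × R_par = 1 × 2.945 = 2.945 V
I_R3 = V/R3 = 2.945/36000 = 0.00008179 A

Final answer: 8.179e-05 A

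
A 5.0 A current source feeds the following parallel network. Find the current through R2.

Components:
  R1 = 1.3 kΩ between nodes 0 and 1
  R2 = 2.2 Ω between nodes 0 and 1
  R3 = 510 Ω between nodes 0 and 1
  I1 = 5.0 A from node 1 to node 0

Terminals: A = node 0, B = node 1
All resistors sit directly between nodes 0 and 1, so they are in parallel and share one voltage V; the full source current 5 A splits among them.
1/R_par = 1/1300 + 1/2.2 + 1/510 = 0.4573 S  =>  R_par = 2.187 Ω
V = I × R_par = 5 × 2.187 = 10.93 V
I_R2 = V/R2 = 10.93/2.2 = 4.97 A

Final answer: 4.97 A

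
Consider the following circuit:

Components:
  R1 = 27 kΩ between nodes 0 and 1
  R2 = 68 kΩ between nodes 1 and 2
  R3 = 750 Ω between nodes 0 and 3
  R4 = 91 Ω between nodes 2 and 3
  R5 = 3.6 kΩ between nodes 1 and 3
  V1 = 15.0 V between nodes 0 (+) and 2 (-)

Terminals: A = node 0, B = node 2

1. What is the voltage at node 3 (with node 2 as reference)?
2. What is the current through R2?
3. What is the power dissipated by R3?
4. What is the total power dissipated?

Nodal analysis, taking node 2 as the 0 V reference.
Source V1 fixes V_0 = 15 V.
KCL at each unknown node (sum of currents leaving = 0; resistances in Ω):
  Node 1: (V_1 - 15)/27000 + (V_1 - 0)/68000 + (V_1 - V_3)/3600 = 0
  Node 3: (V_3 - 15)/750 + (V_3 - 0)/91 + (V_3 - V_1)/3600 = 0
Collecting terms (coefficients in siemens):
  0.0003295·V_1 - 0.0002778·V_3 = 0.0005556
  0.0126·V_3 - 0.0002778·V_1 = 0.02
Determinant D = (0.0003295)(0.0126) - (-0.0002778)(-0.0002778) = 0.000004075
V_1 = [(0.0005556)(0.0126) - (-0.0002778)(0.02)]/D = 3.081 V
V_3 = [(0.0003295)(0.02) - (0.0005556)(-0.0002778)]/D = 1.655 V
Part 1:
  Read off the nodal solution: V_3 = 1.655 V
Part 2:
  I_R2 = (V_1 - V_2)/R2 = (3.081 - 0)/68000 = 0.00004531 A
  Magnitude: I_R2 = 0.00004531 A
Part 3:
  I_R3 = (V_0 - V_3)/R3 = (15 - 1.655)/750 = 0.01779 A
  P_R3 = I_R3² × R3 = (0.01779)² × 750 = 0.2374 W
Part 4:
  Power in each resistor, P = (ΔV)²/R:
    P_R1 = (15 - 3.081)²/27000 = 0.005261 W
    P_R2 = (3.081 - 0)²/68000 = 0.0001396 W
    P_R3 = (15 - 1.655)²/750 = 0.2374 W
    P_R4 = (0 - 1.655)²/91 = 0.03011 W
    P_R5 = (3.081 - 1.655)²/3600 = 0.0005649 W
  P_total = P_R1 + P_R2 + P_R3 + P_R4 + P_R5 = 0.2735 W

Final answers:
1. V_3 = 1.655 V
2. I_R2 = 4.531e-05 A
3. P_R3 = 0.2374 W
4. P_total = 0.2735 W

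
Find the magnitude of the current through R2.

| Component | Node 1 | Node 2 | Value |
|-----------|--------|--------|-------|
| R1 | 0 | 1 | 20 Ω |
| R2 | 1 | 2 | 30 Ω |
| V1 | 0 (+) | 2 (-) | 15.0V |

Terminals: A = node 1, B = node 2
Nodal analysis, taking node 2 as the 0 V reference.
Source V1 fixes V_0 = 15 V.
KCL at each unknown node (sum of currents leaving = 0; resistances in Ω):
  Node 1: (V_1 - 15)/20 + (V_1 - 0)/30 = 0
Collecting terms: 0.08333 × V_1 = 0.75  =>  V_1 = 9 V
I_R2 = (V_1 - V_2)/R2 = (9 - 0)/30 = 0.3 A
|I_R2| = 0.3 A

Final answer: |I_R2| = 0.3 A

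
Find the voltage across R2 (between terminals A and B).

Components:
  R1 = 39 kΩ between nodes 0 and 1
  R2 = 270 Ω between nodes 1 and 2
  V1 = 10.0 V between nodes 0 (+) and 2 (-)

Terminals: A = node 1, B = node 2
R1 and R2 are in series across V1 (node 0 → node 1 → node 2), and the output A–B is taken across R2, so this is a voltage divider.
Series current: I = V1/(R1 + R2) = 10/(39000 + 270) = 10/39270 = 0.0002546 A
V_R2 = I × R2 = V1 × R2/(R1 + R2) = 10 × 270/39270 = 0.06875 V

Final answer: 0.06875 V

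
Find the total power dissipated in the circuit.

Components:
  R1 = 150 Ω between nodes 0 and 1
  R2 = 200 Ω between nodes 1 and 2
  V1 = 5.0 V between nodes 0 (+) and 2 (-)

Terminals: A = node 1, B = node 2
Nodal analysis, taking node 2 as the 0 V reference.
Source V1 fixes V_0 = 5 V.
KCL at each unknown node (sum of currents leaving = 0; resistances in Ω):
  Node 1: (V_1 - 5)/150 + (V_1 - 0)/200 = 0
Collecting terms: 0.01167 × V_1 = 0.03333  =>  V_1 = 2.857 V
Power in each resistor, P = (ΔV)²/R:
  P_R1 = (5 - 2.857)²/150 = 0.03061 W
  P_R2 = (2.857 - 0)²/200 = 0.04082 W
P_total = P_R1 + P_R2 = 0.07143 W

Final answer: 0.07143 W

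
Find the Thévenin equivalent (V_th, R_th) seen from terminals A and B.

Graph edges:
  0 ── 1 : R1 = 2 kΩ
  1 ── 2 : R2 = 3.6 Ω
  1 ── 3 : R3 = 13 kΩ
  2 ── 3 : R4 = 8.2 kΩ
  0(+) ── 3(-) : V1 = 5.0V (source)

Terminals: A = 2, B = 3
Step 1 — V_th is the open-circuit voltage V_A - V_B (nothing connected across the terminals).
Nodal analysis, taking node 3 as the 0 V reference.
Source V1 fixes V_0 = 5 V.
KCL at each unknown node (sum of currents leaving = 0; resistances in Ω):
  Node 1: (V_1 - 5)/2000 + (V_1 - V_2)/3.6 + (V_1 - 0)/13000 = 0
  Node 2: (V_2 - V_1)/3.6 + (V_2 - 0)/8200 = 0
Collecting terms (coefficients in siemens):
  0.2784·V_1 - 0.2778·V_2 = 0.0025
  0.2779·V_2 - 0.2778·V_1 = 0
Determinant D = (0.2784)(0.2779) - (-0.2778)(-0.2778) = 0.0001942
V_1 = [(0.0025)(0.2779) - (-0.2778)(0)]/D = 3.577 V
V_2 = [(0.2784)(0) - (0.0025)(-0.2778)]/D = 3.576 V
V_th = V_2 - V_3 = 3.576 - 0 = 3.576 V
Step 2 — R_th: zero the source — replace V1 by a short circuit (node 3 merges into node 0) — and find the resistance seen between A (node 2) and B (node 0).
Reduce the network between node 2 (A) and node 0 (B) by series/parallel combination:
  Rp1 = R1 ‖ R3 (parallel, both between nodes 0 and 1) = 1/(1/2000 + 1/13000) = 1733 Ω
  Rs1 = R2 + Rp1 (series, joined only at node 1) = 3.6 + 1733 = 1737 Ω
  Rp2 = R4 ‖ Rs1 (parallel, both between nodes 0 and 2) = 1/(1/8200 + 1/1737) = 1433 Ω
R_th = 1.433 kΩ

Final answer: V_th = 3.576 V, R_th = 1.433 kΩ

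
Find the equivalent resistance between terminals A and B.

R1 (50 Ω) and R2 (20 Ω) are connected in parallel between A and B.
Reduce the network between node 0 (A) and node 1 (B) by series/parallel combination:
  Rp1 = R1 ‖ R2 (parallel, both between nodes 0 and 1) = 1/(1/50 + 1/20) = 14.29 Ω
R_eq = 14.29 Ω

Final answer: 14.29 Ω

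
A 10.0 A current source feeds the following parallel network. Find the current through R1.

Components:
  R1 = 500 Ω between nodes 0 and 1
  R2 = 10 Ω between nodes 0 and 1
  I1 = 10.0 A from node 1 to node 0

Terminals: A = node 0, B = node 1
All resistors sit directly between nodes 0 and 1, so they are in parallel and share one voltage V; the full source current 10 A splits among them.
1/R_par = 1/500 + 1/10 = 0.102 S  =>  R_par = 9.804 Ω
V = I × R_par = 10 × 9.804 = 98.04 V
I_R1 = V/R1 = 98.04/500 = 0.1961 A

Final answer: 0.1961 A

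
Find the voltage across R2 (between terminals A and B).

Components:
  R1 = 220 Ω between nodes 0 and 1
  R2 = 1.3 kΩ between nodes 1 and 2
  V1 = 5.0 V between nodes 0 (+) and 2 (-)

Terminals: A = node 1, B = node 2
R1 and R2 are in series across V1 (node 0 → node 1 → node 2), and the output A–B is taken across R2, so this is a voltage divider.
Series current: I = V1/(R1 + R2) = 5/(220 + 1300) = 5/1520 = 0.003289 A
V_R2 = I × R2 = V1 × R2/(R1 + R2) = 5 × 1300/1520 = 4.276 V

Final answer: 4.276 V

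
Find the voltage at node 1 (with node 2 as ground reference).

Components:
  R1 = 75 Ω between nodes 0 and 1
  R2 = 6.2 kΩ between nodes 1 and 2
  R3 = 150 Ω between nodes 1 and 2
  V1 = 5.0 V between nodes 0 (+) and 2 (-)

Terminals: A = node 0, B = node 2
Nodal analysis, taking node 2 as the 0 V reference.
Source V1 fixes V_0 = 5 V.
KCL at each unknown node (sum of currents leaving = 0; resistances in Ω):
  Node 1: (V_1 - 5)/75 + (V_1 - 0)/6200 + (V_1 - 0)/150 = 0
Collecting terms: 0.02016 × V_1 = 0.06667  =>  V_1 = 3.307 V
The requested potential is V_1 = 3.307 V.

Final answer: V_1 = 3.307 V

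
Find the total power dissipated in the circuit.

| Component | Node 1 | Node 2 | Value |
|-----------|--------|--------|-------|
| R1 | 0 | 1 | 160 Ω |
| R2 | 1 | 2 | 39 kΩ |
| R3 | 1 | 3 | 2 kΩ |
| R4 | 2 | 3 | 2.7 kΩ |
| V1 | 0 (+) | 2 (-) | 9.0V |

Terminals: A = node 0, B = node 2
Nodal analysis, taking node 2 as the 0 V reference.
Source V1 fixes V_0 = 9 V.
KCL at each unknown node (sum of currents leaving = 0; resistances in Ω):
  Node 1: (V_1 - 9)/160 + (V_1 - 0)/39000 + (V_1 - V_3)/2000 = 0
  Node 3: (V_3 - V_1)/2000 + (V_3 - 0)/2700 = 0
Collecting terms (coefficients in siemens):
  0.006776·V_1 - 0.0005·V_3 = 0.05625
  0.0008704·V_3 - 0.0005·V_1 = 0
Determinant D = (0.006776)(0.0008704) - (-0.0005)(-0.0005) = 0.000005647
V_1 = [(0.05625)(0.0008704) - (-0.0005)(0)]/D = 8.669 V
V_3 = [(0.006776)(0) - (0.05625)(-0.0005)]/D = 4.98 V
Power in each resistor, P = (ΔV)²/R:
  P_R1 = (9 - 8.669)²/160 = 0.0006835 W
  P_R2 = (8.669 - 0)²/39000 = 0.001927 W
  P_R3 = (8.669 - 4.98)²/2000 = 0.006805 W
  P_R4 = (0 - 4.98)²/2700 = 0.009186 W
P_total = P_R1 + P_R2 + P_R3 + P_R4 = 0.0186 W

Final answer: 0.0186 W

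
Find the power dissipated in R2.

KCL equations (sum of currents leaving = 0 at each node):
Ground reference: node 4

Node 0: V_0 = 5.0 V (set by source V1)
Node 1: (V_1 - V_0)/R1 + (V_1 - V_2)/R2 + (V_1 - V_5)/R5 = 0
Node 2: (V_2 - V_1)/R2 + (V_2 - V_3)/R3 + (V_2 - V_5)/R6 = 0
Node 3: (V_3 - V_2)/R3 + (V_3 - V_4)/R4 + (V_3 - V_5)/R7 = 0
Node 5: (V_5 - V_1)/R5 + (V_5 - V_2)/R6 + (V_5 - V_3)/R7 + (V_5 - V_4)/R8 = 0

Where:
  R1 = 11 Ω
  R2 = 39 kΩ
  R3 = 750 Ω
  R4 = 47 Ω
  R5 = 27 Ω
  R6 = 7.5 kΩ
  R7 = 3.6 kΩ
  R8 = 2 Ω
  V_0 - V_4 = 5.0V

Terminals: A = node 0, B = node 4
Nodal analysis, taking node 4 as the 0 V reference.
Source V1 fixes V_0 = 5 V.
KCL at each unknown node (sum of currents leaving = 0; resistances in Ω):
  Node 1: (V_1 - 5)/11 + (V_1 - V_2)/39000 + (V_1 - V_5)/27 = 0
  Node 2: (V_2 - V_1)/39000 + (V_2 - V_3)/750 + (V_2 - V_5)/7500 = 0
  Node 3: (V_3 - V_2)/750 + (V_3 - 0)/47 + (V_3 - V_5)/3600 = 0
  Node 5: (V_5 - V_1)/27 + (V_5 - V_2)/7500 + (V_5 - V_3)/3600 + (V_5 - 0)/2 = 0
Collecting terms (coefficients in siemens):
  0.128·V_1 - 0.00002564·V_2 - 0.03704·V_5 = 0.4545
  0.001492·V_2 - 0.00002564·V_1 - 0.001333·V_3 - 0.0001333·V_5 = 0
  0.02289·V_3 - 0.001333·V_2 - 0.0002778·V_5 = 0
  0.5374·V_5 - 0.03704·V_1 - 0.0001333·V_2 - 0.0002778·V_3 = 0
Solving these 4 simultaneous equations (Gaussian elimination) gives:
  V_1 = 3.624 V, V_2 = 0.09209 V, V_3 = 0.008396 V, V_5 = 0.2498 V
I_R2 = (V_1 - V_2)/R2 = (3.624 - 0.09209)/39000 = 0.00009057 A
P_R2 = I_R2² × R2 = (0.00009057)² × 39000 = 0.0003199 W

Final answer: 0.0003199 W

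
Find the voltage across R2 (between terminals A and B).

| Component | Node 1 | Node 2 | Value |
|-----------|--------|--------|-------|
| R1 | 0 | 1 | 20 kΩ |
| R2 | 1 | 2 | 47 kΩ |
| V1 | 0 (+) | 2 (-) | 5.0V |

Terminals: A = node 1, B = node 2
R1 and R2 are in series across V1 (node 0 → node 1 → node 2), and the output A–B is taken across R2, so this is a voltage divider.
Series current: I = V1/(R1 + R2) = 5/(20000 + 47000) = 5/67000 = 0.00007463 A
V_R2 = I × R2 = V1 × R2/(R1 + R2) = 5 × 47000/67000 = 3.507 V

Final answer: 3.507 V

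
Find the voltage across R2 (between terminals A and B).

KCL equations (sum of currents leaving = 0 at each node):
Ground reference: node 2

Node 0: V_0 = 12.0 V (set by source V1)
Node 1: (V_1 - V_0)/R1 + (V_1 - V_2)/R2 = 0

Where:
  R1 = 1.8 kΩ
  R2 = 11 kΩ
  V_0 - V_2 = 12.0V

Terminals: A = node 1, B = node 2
R1 and R2 are in series across V1 (node 0 → node 1 → node 2), and the output A–B is taken across R2, so this is a voltage divider.
Series current: I = V1/(R1 + R2) = 12/(1800 + 11000) = 12/12800 = 0.0009375 A
V_R2 = I × R2 = V1 × R2/(R1 + R2) = 12 × 11000/12800 = 10.31 V

Final answer: 10.31 V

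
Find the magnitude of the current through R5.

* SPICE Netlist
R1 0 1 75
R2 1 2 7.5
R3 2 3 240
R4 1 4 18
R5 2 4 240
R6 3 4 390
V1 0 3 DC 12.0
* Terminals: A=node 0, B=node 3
Nodal analysis, taking node 3 as the 0 V reference.
Source V1 fixes V_0 = 12 V.
KCL at each unknown node (sum of currents leaving = 0; resistances in Ω):
  Node 1: (V_1 - 12)/75 + (V_1 - V_2)/7.5 + (V_1 - V_4)/18 = 0
  Node 2: (V_2 - V_1)/7.5 + (V_2 - 0)/240 + (V_2 - V_4)/240 = 0
  Node 4: (V_4 - V_1)/18 + (V_4 - V_2)/240 + (V_4 - 0)/390 = 0
Collecting terms (coefficients in siemens):
  0.2022·V_1 - 0.1333·V_2 - 0.05556·V_4 = 0.16
  0.1417·V_2 - 0.1333·V_1 - 0.004167·V_4 = 0
  0.06229·V_4 - 0.05556·V_1 - 0.004167·V_2 = 0
Solving these 3 simultaneous equations (Gaussian elimination) gives:
  V_1 = 8.07 V, V_2 = 7.823 V, V_4 = 7.722 V
I_R5 = (V_2 - V_4)/R5 = (7.823 - 7.722)/240 = 0.0004215 A
|I_R5| = 0.0004215 A

Final answer: |I_R5| = 0.0004215 A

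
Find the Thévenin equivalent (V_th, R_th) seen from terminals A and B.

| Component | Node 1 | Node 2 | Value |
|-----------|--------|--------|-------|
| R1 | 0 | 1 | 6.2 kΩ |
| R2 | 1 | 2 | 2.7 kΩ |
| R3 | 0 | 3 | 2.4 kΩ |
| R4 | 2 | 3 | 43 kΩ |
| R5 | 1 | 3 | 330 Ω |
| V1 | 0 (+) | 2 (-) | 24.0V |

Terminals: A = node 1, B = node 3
Step 1 — V_th is the open-circuit voltage V_A - V_B (nothing connected across the terminals).
Nodal analysis, taking node 2 as the 0 V reference.
Source V1 fixes V_0 = 24 V.
KCL at each unknown node (sum of currents leaving = 0; resistances in Ω):
  Node 1: (V_1 - 24)/6200 + (V_1 - 0)/2700 + (V_1 - V_3)/330 = 0
  Node 3: (V_3 - 24)/2400 + (V_3 - 0)/43000 + (V_3 - V_1)/330 = 0
Collecting terms (coefficients in siemens):
  0.003562·V_1 - 0.00303·V_3 = 0.003871
  0.00347·V_3 - 0.00303·V_1 = 0.01
Determinant D = (0.003562)(0.00347) - (-0.00303)(-0.00303) = 0.000003178
V_1 = [(0.003871)(0.00347) - (-0.00303)(0.01)]/D = 13.76 V
V_3 = [(0.003562)(0.01) - (0.003871)(-0.00303)]/D = 14.9 V
V_th = V_1 - V_3 = 13.76 - 14.9 = -1.137 V
Step 2 — R_th: zero the source — replace V1 by a short circuit (node 2 merges into node 0) — and find the resistance seen between A (node 1) and B (node 3).
Reduce the network between node 1 (A) and node 3 (B) by series/parallel combination:
  Rp1 = R1 ‖ R2 (parallel, both between nodes 0 and 1) = 1/(1/6200 + 1/2700) = 1881 Ω
  Rp2 = R3 ‖ R4 (parallel, both between nodes 0 and 3) = 1/(1/2400 + 1/43000) = 2273 Ω
  Rs1 = Rp1 + Rp2 (series, joined only at node 0) = 1881 + 2273 = 4154 Ω
  Rp3 = R5 ‖ Rs1 (parallel, both between nodes 1 and 3) = 1/(1/330 + 1/4154) = 305.7 Ω
R_th = 305.7 Ω

Final answer: V_th = -1.137 V, R_th = 305.7 Ω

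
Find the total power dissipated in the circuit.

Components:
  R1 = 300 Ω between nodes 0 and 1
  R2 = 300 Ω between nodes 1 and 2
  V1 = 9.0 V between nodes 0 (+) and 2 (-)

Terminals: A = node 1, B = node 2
Nodal analysis, taking node 2 as the 0 V reference.
Source V1 fixes V_0 = 9 V.
KCL at each unknown node (sum of currents leaving = 0; resistances in Ω):
  Node 1: (V_1 - 9)/300 + (V_1 - 0)/300 = 0
Collecting terms: 0.006667 × V_1 = 0.03  =>  V_1 = 4.5 V
Power in each resistor, P = (ΔV)²/R:
  P_R1 = (9 - 4.5)²/300 = 0.0675 W
  P_R2 = (4.5 - 0)²/300 = 0.0675 W
P_total = P_R1 + P_R2 = 0.135 W

Final answer: 0.135 W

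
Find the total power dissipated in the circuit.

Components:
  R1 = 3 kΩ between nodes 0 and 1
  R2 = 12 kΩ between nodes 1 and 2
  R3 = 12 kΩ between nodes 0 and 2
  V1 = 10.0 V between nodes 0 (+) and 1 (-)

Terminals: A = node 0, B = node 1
Nodal analysis, taking node 1 as the 0 V reference.
Source V1 fixes V_0 = 10 V.
KCL at each unknown node (sum of currents leaving = 0; resistances in Ω):
  Node 2: (V_2 - 0)/12000 + (V_2 - 10)/12000 = 0
Collecting terms: 0.0001667 × V_2 = 0.0008333  =>  V_2 = 5 V
Power in each resistor, P = (ΔV)²/R:
  P_R1 = (10 - 0)²/3000 = 0.03333 W
  P_R2 = (0 - 5)²/12000 = 0.002083 W
  P_R3 = (10 - 5)²/12000 = 0.002083 W
P_total = P_R1 + P_R2 + P_R3 = 0.0375 W

Final answer: 0.0375 W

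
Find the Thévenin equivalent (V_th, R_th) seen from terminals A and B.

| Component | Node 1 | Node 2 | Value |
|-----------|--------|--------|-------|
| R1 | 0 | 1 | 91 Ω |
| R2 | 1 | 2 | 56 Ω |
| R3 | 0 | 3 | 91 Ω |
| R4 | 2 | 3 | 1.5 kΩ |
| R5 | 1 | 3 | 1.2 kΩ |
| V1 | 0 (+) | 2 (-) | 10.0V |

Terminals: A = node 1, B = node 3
Step 1 — V_th is the open-circuit voltage V_A - V_B (nothing connected across the terminals).
Nodal analysis, taking node 2 as the 0 V reference.
Source V1 fixes V_0 = 10 V.
KCL at each unknown node (sum of currents leaving = 0; resistances in Ω):
  Node 1: (V_1 - 10)/91 + (V_1 - 0)/56 + (V_1 - V_3)/1200 = 0
  Node 3: (V_3 - 10)/91 + (V_3 - 0)/1500 + (V_3 - V_1)/1200 = 0
Collecting terms (coefficients in siemens):
  0.02968·V_1 - 0.0008333·V_3 = 0.1099
  0.01249·V_3 - 0.0008333·V_1 = 0.1099
Determinant D = (0.02968)(0.01249) - (-0.0008333)(-0.0008333) = 0.00037
V_1 = [(0.1099)(0.01249) - (-0.0008333)(0.1099)]/D = 3.957 V
V_3 = [(0.02968)(0.1099) - (0.1099)(-0.0008333)]/D = 9.063 V
V_th = V_1 - V_3 = 3.957 - 9.063 = -5.106 V
Step 2 — R_th: zero the source — replace V1 by a short circuit (node 2 merges into node 0) — and find the resistance seen between A (node 1) and B (node 3).
Reduce the network between node 1 (A) and node 3 (B) by series/parallel combination:
  Rp1 = R1 ‖ R2 (parallel, both between nodes 0 and 1) = 1/(1/91 + 1/56) = 34.67 Ω
  Rp2 = R3 ‖ R4 (parallel, both between nodes 0 and 3) = 1/(1/91 + 1/1500) = 85.8 Ω
  Rs1 = Rp1 + Rp2 (series, joined only at node 0) = 34.67 + 85.8 = 120.5 Ω
  Rp3 = R5 ‖ Rs1 (parallel, both between nodes 1 and 3) = 1/(1/1200 + 1/120.5) = 109.5 Ω
R_th = 109.5 Ω

Final answer: V_th = -5.106 V, R_th = 109.5 Ω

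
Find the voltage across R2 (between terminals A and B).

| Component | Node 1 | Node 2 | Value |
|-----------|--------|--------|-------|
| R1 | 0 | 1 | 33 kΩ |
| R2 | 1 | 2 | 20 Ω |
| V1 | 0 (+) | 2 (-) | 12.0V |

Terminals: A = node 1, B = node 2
R1 and R2 are in series across V1 (node 0 → node 1 → node 2), and the output A–B is taken across R2, so this is a voltage divider.
Series current: I = V1/(R1 + R2) = 12/(33000 + 20) = 12/33020 = 0.0003634 A
V_R2 = I × R2 = V1 × R2/(R1 + R2) = 12 × 20/33020 = 0.007268 V

Final answer: 0.007268 V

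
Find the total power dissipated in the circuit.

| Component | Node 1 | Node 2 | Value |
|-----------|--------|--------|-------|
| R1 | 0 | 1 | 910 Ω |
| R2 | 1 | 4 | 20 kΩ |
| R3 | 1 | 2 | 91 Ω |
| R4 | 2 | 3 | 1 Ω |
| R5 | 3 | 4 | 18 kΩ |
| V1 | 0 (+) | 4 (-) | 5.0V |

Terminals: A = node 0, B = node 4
Nodal analysis, taking node 4 as the 0 V reference.
Source V1 fixes V_0 = 5 V.
KCL at each unknown node (sum of currents leaving = 0; resistances in Ω):
  Node 1: (V_1 - 5)/910 + (V_1 - 0)/20000 + (V_1 - V_2)/91 = 0
  Node 2: (V_2 - V_1)/91 + (V_2 - V_3)/1 = 0
  Node 3: (V_3 - V_2)/1 + (V_3 - 0)/18000 = 0
Collecting terms (coefficients in siemens):
  0.01214·V_1 - 0.01099·V_2 = 0.005495
  1.011·V_2 - 0.01099·V_1 - 1·V_3 = 0
  1·V_3 - 1·V_2 = 0
Solving these 3 simultaneous equations (Gaussian elimination) gives:
  V_1 = 4.563 V, V_2 = 4.54 V, V_3 = 4.54 V
Power in each resistor, P = (ΔV)²/R:
  P_R1 = (5 - 4.563)²/910 = 0.00021 W
  P_R2 = (4.563 - 0)²/20000 = 0.001041 W
  P_R3 = (4.563 - 4.54)²/91 = 0.000005788 W
  P_R4 = (4.54 - 4.54)²/1 = 0.00000006361 W
  P_R5 = (4.54 - 0)²/18000 = 0.001145 W
P_total = P_R1 + P_R2 + P_R3 + P_R4 + P_R5 = 0.002402 W

Final answer: 0.002402 W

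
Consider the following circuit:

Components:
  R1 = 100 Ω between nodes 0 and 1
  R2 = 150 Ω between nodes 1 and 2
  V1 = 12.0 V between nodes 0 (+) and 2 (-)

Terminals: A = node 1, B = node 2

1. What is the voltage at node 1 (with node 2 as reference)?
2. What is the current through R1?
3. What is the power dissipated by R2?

Nodal analysis, taking node 2 as the 0 V reference.
Source V1 fixes V_0 = 12 V.
KCL at each unknown node (sum of currents leaving = 0; resistances in Ω):
  Node 1: (V_1 - 12)/100 + (V_1 - 0)/150 = 0
Collecting terms: 0.01667 × V_1 = 0.12  =>  V_1 = 7.2 V
Part 1:
  Read off the nodal solution: V_1 = 7.2 V
Part 2:
  I_R1 = (V_0 - V_1)/R1 = (12 - 7.2)/100 = 0.048 A
  Magnitude: I_R1 = 0.048 A
Part 3:
  I_R2 = (V_1 - V_2)/R2 = (7.2 - 0)/150 = 0.048 A
  P_R2 = I_R2² × R2 = (0.048)² × 150 = 0.3456 W

Final answers:
1. V_1 = 7.2 V
2. I_R1 = 0.048 A
3. P_R2 = 0.3456 W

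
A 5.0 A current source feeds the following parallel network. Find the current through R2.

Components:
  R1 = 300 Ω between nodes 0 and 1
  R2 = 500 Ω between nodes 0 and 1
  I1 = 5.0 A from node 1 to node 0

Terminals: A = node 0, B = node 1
All resistors sit directly between nodes 0 and 1, so they are in parallel and share one voltage V; the full source current 5 A splits among them.
1/R_par = 1/300 + 1/500 = 0.005333 S  =>  R_par = 187.5 Ω
V = I × R_par = 5 × 187.5 = 937.5 V
I_R2 = V/R2 = 937.5/500 = 1.875 A

Final answer: 1.875 A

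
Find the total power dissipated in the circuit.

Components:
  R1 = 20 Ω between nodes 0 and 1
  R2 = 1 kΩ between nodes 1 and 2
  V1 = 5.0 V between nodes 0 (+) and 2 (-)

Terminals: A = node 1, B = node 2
Nodal analysis, taking node 2 as the 0 V reference.
Source V1 fixes V_0 = 5 V.
KCL at each unknown node (sum of currents leaving = 0; resistances in Ω):
  Node 1: (V_1 - 5)/20 + (V_1 - 0)/1000 = 0
Collecting terms: 0.051 × V_1 = 0.25  =>  V_1 = 4.902 V
Power in each resistor, P = (ΔV)²/R:
  P_R1 = (5 - 4.902)²/20 = 0.0004806 W
  P_R2 = (4.902 - 0)²/1000 = 0.02403 W
P_total = P_R1 + P_R2 = 0.02451 W

Final answer: 0.02451 W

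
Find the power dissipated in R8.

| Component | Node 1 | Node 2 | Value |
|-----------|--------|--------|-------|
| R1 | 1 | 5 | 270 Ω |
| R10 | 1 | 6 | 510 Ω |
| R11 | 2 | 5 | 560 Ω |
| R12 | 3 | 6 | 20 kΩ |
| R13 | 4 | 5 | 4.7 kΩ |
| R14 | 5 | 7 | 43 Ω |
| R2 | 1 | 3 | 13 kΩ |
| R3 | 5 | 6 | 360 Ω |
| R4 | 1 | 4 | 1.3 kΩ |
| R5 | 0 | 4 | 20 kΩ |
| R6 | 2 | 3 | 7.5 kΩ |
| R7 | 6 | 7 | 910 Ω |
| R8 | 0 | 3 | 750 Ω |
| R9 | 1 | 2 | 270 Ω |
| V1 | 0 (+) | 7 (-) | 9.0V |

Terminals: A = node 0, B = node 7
Nodal analysis, taking node 7 as the 0 V reference.
Source V1 fixes V_0 = 9 V.
KCL at each unknown node (sum of currents leaving = 0; resistances in Ω):
  Node 1: (V_1 - V_5)/270 + (V_1 - V_3)/13000 + (V_1 - V_4)/1300 + (V_1 - V_2)/270 + (V_1 - V_6)/510 = 0
  Node 2: (V_2 - V_3)/7500 + (V_2 - V_1)/270 + (V_2 - V_5)/560 = 0
  Node 3: (V_3 - V_1)/13000 + (V_3 - V_2)/7500 + (V_3 - 9)/750 + (V_3 - V_6)/20000 = 0
  Node 4: (V_4 - V_1)/1300 + (V_4 - 9)/20000 + (V_4 - V_5)/4700 = 0
  Node 5: (V_5 - V_1)/270 + (V_5 - V_6)/360 + (V_5 - V_2)/560 + (V_5 - V_4)/4700 + (V_5 - 0)/43 = 0
  Node 6: (V_6 - V_5)/360 + (V_6 - 0)/910 + (V_6 - V_1)/510 + (V_6 - V_3)/20000 = 0
Collecting terms (coefficients in siemens):
  0.01021·V_1 - 0.003704·V_2 - 0.00007692·V_3 - 0.0007692·V_4 - 0.003704·V_5 - 0.001961·V_6 = 0
  0.005623·V_2 - 0.003704·V_1 - 0.0001333·V_3 - 0.001786·V_5 = 0
  0.001594·V_3 - 0.00007692·V_1 - 0.0001333·V_2 - 0.00005·V_6 = 0.012
  0.001032·V_4 - 0.0007692·V_1 - 0.0002128·V_5 = 0.00045
  0.03174·V_5 - 0.003704·V_1 - 0.001786·V_2 - 0.0002128·V_4 - 0.002778·V_6 = 0
  0.005887·V_6 - 0.001961·V_1 - 0.00005·V_3 - 0.002778·V_5 = 0
Solving these 6 simultaneous equations (Gaussian elimination) gives:
  V_1 = 0.3419 V, V_2 = 0.4332 V, V_3 = 7.59 V, V_4 = 0.7091 V
  V_5 = 0.08828 V, V_6 = 0.22 V
I_R8 = (V_0 - V_3)/R8 = (9 - 7.59)/750 = 0.00188 A
P_R8 = I_R8² × R8 = (0.00188)² × 750 = 0.002651 W

Final answer: 0.002651 W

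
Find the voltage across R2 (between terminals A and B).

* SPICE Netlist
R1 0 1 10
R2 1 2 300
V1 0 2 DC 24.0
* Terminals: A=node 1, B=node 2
R1 and R2 are in series across V1 (node 0 → node 1 → node 2), and the output A–B is taken across R2, so this is a voltage divider.
Series current: I = V1/(R1 + R2) = 24/(10 + 300) = 24/310 = 0.07742 A
V_R2 = I × R2 = V1 × R2/(R1 + R2) = 24 × 300/310 = 23.23 V

Final answer: 23.23 V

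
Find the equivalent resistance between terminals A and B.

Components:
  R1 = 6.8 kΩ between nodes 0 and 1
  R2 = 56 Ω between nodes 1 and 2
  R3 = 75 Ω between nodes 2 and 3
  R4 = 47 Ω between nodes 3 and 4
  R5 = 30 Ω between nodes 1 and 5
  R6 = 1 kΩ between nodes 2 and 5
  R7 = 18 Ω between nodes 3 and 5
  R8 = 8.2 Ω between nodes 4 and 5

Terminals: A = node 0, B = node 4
The network is not a plain series/parallel combination. Inject a 1 A test current into terminal A (node 0) and return it from terminal B (node 4); then R_eq = V_A / (1 A).
Nodal analysis, taking node 4 as the 0 V reference.
Current source I_test pushes 1 A into node 0 and draws it out of node 4.
KCL at each unknown node (sum of currents leaving = 0; resistances in Ω):
  Node 0: (V_0 - V_1)/6800 - 1 = 0
  Node 1: (V_1 - V_0)/6800 + (V_1 - V_2)/56 + (V_1 - V_5)/30 = 0
  Node 2: (V_2 - V_1)/56 + (V_2 - V_3)/75 + (V_2 - V_5)/1000 = 0
  Node 3: (V_3 - V_2)/75 + (V_3 - 0)/47 + (V_3 - V_5)/18 = 0
  Node 5: (V_5 - V_1)/30 + (V_5 - V_2)/1000 + (V_5 - V_3)/18 + (V_5 - 0)/8.2 = 0
Collecting terms (coefficients in siemens):
  0.0001471·V_0 - 0.0001471·V_1 = 1
  0.05134·V_1 - 0.0001471·V_0 - 0.01786·V_2 - 0.03333·V_5 = 0
  0.03219·V_2 - 0.01786·V_1 - 0.01333·V_3 - 0.001·V_5 = 0
  0.09017·V_3 - 0.01333·V_2 - 0.05556·V_5 = 0
  0.2118·V_5 - 0.03333·V_1 - 0.001·V_2 - 0.05556·V_3 = 0
Solving these 5 simultaneous equations (Gaussian elimination) gives:
  V_0 = 6831 V, V_1 = 31.22 V, V_2 = 20.56 V, V_3 = 7.307 V
  V_5 = 6.925 V
R_eq = V_0 / 1 A = 6831 Ω = 6.831 kΩ

Final answer: 6.831 kΩ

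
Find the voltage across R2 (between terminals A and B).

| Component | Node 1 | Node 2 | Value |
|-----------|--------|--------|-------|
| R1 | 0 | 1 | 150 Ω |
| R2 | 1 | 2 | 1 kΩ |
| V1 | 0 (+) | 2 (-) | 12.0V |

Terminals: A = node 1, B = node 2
R1 and R2 are in series across V1 (node 0 → node 1 → node 2), and the output A–B is taken across R2, so this is a voltage divider.
Series current: I = V1/(R1 + R2) = 12/(150 + 1000) = 12/1150 = 0.01043 A
V_R2 = I × R2 = V1 × R2/(R1 + R2) = 12 × 1000/1150 = 10.43 V

Final answer: 10.43 V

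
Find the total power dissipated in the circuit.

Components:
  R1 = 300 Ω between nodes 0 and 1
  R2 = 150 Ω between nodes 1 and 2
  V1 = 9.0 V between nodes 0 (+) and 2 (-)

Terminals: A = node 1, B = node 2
Nodal analysis, taking node 2 as the 0 V reference.
Source V1 fixes V_0 = 9 V.
KCL at each unknown node (sum of currents leaving = 0; resistances in Ω):
  Node 1: (V_1 - 9)/300 + (V_1 - 0)/150 = 0
Collecting terms: 0.01 × V_1 = 0.03  =>  V_1 = 3 V
Power in each resistor, P = (ΔV)²/R:
  P_R1 = (9 - 3)²/300 = 0.12 W
  P_R2 = (3 - 0)²/150 = 0.06 W
P_total = P_R1 + P_R2 = 0.18 W

Final answer: 0.18 W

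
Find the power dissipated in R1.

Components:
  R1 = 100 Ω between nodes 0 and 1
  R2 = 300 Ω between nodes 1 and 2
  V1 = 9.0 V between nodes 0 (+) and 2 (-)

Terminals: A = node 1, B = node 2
Nodal analysis, taking node 2 as the 0 V reference.
Source V1 fixes V_0 = 9 V.
KCL at each unknown node (sum of currents leaving = 0; resistances in Ω):
  Node 1: (V_1 - 9)/100 + (V_1 - 0)/300 = 0
Collecting terms: 0.01333 × V_1 = 0.09  =>  V_1 = 6.75 V
I_R1 = (V_0 - V_1)/R1 = (9 - 6.75)/100 = 0.0225 A
P_R1 = I_R1² × R1 = (0.0225)² × 100 = 0.05063 W

Final answer: 0.05063 W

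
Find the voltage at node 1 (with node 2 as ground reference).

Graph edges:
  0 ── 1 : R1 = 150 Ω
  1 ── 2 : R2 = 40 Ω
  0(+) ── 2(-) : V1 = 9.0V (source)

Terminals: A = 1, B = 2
Nodal analysis, taking node 2 as the 0 V reference.
Source V1 fixes V_0 = 9 V.
KCL at each unknown node (sum of currents leaving = 0; resistances in Ω):
  Node 1: (V_1 - 9)/150 + (V_1 - 0)/40 = 0
Collecting terms: 0.03167 × V_1 = 0.06  =>  V_1 = 1.895 V
The requested potential is V_1 = 1.895 V.

Final answer: V_1 = 1.895 V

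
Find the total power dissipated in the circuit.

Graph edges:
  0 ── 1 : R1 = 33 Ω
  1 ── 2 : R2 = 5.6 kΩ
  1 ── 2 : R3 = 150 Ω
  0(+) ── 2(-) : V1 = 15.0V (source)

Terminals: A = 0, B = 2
Nodal analysis, taking node 2 as the 0 V reference.
Source V1 fixes V_0 = 15 V.
KCL at each unknown node (sum of currents leaving = 0; resistances in Ω):
  Node 1: (V_1 - 15)/33 + (V_1 - 0)/5600 + (V_1 - 0)/150 = 0
Collecting terms: 0.03715 × V_1 = 0.4545  =>  V_1 = 12.24 V
Power in each resistor, P = (ΔV)²/R:
  P_R1 = (15 - 12.24)²/33 = 0.2315 W
  P_R2 = (12.24 - 0)²/5600 = 0.02674 W
  P_R3 = (12.24 - 0)²/150 = 0.9981 W
P_total = P_R1 + P_R2 + P_R3 = 1.256 W

Final answer: 1.256 W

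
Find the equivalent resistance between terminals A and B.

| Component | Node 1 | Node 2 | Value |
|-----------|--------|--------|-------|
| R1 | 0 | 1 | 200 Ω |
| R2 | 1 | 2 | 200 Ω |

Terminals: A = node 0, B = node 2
Reduce the network between node 0 (A) and node 2 (B) by series/parallel combination:
  Rs1 = R1 + R2 (series, joined only at node 1) = 200 + 200 = 400 Ω
R_eq = 400 Ω

Final answer: 400 Ω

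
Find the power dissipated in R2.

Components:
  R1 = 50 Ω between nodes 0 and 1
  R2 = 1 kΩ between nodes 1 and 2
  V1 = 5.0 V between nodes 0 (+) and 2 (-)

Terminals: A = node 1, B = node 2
Nodal analysis, taking node 2 as the 0 V reference.
Source V1 fixes V_0 = 5 V.
KCL at each unknown node (sum of currents leaving = 0; resistances in Ω):
  Node 1: (V_1 - 5)/50 + (V_1 - 0)/1000 = 0
Collecting terms: 0.021 × V_1 = 0.1  =>  V_1 = 4.762 V
I_R2 = (V_1 - V_2)/R2 = (4.762 - 0)/1000 = 0.004762 A
P_R2 = I_R2² × R2 = (0.004762)² × 1000 = 0.02268 W

Final answer: 0.02268 W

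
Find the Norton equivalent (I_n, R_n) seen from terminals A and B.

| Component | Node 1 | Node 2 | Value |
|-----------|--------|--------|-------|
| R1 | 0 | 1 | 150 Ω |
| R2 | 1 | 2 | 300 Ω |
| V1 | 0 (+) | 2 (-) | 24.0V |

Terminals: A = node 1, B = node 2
Find the Thévenin equivalent first; then I_n = V_th/R_th and R_n = R_th.
Step 1 — V_th is the open-circuit voltage V_A - V_B (nothing connected across the terminals).
Nodal analysis, taking node 2 as the 0 V reference.
Source V1 fixes V_0 = 24 V.
KCL at each unknown node (sum of currents leaving = 0; resistances in Ω):
  Node 1: (V_1 - 24)/150 + (V_1 - 0)/300 = 0
Collecting terms: 0.01 × V_1 = 0.16  =>  V_1 = 16 V
V_th = V_1 - V_2 = 16 - 0 = 16 V
Step 2 — R_th: zero the source — replace V1 by a short circuit (node 2 merges into node 0) — and find the resistance seen between A (node 1) and B (node 0).
Reduce the network between node 1 (A) and node 0 (B) by series/parallel combination:
  Rp1 = R1 ‖ R2 (parallel, both between nodes 0 and 1) = 1/(1/150 + 1/300) = 100 Ω
R_th = 100 Ω
I_n = V_th/R_th = 16/100 = 0.16 A, and R_n = R_th = 100 Ω

Final answer: I_n = 0.16 A, R_n = 100 Ω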